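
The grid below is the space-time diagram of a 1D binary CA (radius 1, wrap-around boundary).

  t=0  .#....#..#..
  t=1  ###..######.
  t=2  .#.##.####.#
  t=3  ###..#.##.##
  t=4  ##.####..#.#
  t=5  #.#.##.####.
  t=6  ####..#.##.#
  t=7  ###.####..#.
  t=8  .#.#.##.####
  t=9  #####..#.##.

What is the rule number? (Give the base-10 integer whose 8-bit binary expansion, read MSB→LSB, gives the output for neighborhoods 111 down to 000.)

182

  ###|#  b7=1 t=1,i=1
  ##.|.  b6=0 t=1,i=2
  #.#|#  b5=1 t=1,i=11
  #..|#  b4=1 t=0,i=2
  .##|.  b3=0 t=1,i=0
  .#.|#  b2=1 t=0,i=1
  ..#|#  b1=1 t=0,i=0
  ...|.  b0=0 t=0,i=3
  bits 10110110 = 182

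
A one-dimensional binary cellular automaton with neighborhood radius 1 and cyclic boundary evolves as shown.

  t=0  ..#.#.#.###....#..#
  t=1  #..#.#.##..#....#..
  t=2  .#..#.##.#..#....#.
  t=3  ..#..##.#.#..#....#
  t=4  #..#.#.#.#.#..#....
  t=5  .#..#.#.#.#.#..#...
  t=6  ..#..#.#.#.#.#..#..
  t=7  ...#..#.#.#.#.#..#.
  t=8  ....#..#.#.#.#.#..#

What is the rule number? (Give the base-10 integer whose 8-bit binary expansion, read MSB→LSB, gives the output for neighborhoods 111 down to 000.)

56

  [7] ### => .  t=0,i=9
  [6] ##. => .  t=0,i=10
  [5] #.# => #  t=0,i=3
  [4] #.. => #  t=0,i=0
  [3] .## => #  t=0,i=8
  [2] .#. => .  t=0,i=2
  [1] ..# => .  t=0,i=1
  [0] ... => .  t=0,i=12
  bits 00111000 = 56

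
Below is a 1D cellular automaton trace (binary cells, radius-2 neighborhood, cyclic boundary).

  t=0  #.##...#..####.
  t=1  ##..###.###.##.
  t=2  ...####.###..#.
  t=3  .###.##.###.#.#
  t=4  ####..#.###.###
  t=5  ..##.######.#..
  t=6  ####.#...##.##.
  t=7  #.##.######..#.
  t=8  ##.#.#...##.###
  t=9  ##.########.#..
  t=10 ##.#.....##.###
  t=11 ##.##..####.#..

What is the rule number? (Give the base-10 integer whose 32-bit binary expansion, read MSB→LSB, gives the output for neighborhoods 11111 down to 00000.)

1908305902

  #####|.  b31=0 t=4,i=0
  ####.|#  b30=1 t=0,i=12
  ###.#|#  b29=1 t=0,i=13
  ###..|#  b28=1 t=2,i=10
  ##.##|.  b27=0 t=1,i=7
  ##.#.|.  b26=0 t=0,i=14
  ##..#|.  b25=0 t=1,i=2
  ##...|#  b24=1 t=0,i=4
  #.###|#  b23=1 t=1,i=8
  #.##.|.  b22=0 t=0,i=2
  #.#.#|#  b21=1 t=0,i=0
  #.#..|#  b20=1 t=5,i=12
  #..##|#  b19=1 t=0,i=9
  #..#.|#  b18=1 t=2,i=12
  #...#|#  b17=1 t=0,i=5
  #....|.  b16=0 t=2,i=0
  .####|.  b15=0 t=0,i=11
  .###.|#  b14=1 t=1,i=5
  .##.#|#  b13=1 t=1,i=13
  .##..|.  b12=0 t=0,i=3
  .#.##|#  b11=1 t=0,i=1
  .#.#.|#  b10=1 t=3,i=13
  .#..#|#  b9=1 t=0,i=8
  .#...|#  b8=1 t=2,i=14
  ..###|#  b7=1 t=0,i=10
  ..##.|#  b6=1 t=5,i=2
  ..#.#|#  b5=1 t=4,i=6
  ..#..|.  b4=0 t=0,i=7
  ...##|#  b3=1 t=2,i=2
  ...#.|#  b2=1 t=0,i=6
  ....#|#  b1=1 t=2,i=1
  .....|.  b0=0 t=10,i=6
  bits 01110001101111100110111111101110 = 1908305902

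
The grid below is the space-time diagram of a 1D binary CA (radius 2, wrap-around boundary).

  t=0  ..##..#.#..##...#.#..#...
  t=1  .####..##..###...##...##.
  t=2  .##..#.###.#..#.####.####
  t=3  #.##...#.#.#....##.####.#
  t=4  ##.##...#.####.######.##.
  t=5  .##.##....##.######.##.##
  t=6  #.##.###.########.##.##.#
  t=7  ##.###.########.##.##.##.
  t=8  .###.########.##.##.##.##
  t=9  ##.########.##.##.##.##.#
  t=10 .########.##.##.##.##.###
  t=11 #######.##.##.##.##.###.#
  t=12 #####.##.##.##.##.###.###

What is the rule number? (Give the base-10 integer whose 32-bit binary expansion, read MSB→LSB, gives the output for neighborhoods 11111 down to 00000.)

  nb #####: next=#  (t=4,i=17, bit31=1)
  nb ####.: next=.  (t=1,i=3, bit30=0)
  nb ###.#: next=#  (t=2,i=9, bit29=1)
  nb ###..: next=.  (t=1,i=4, bit28=0)
  nb ##.##: next=#  (t=2,i=0, bit27=1)
  nb ##.#.: next=.  (t=2,i=10, bit26=0)
  nb ##..#: next=#  (t=0,i=4, bit25=1)
  nb ##...: next=#  (t=0,i=13, bit24=1)
  nb #.###: next=#  (t=2,i=7, bit23=1)
  nb #.##.: next=.  (t=2,i=1, bit22=0)
  nb #.#.#: next=.  (t=3,i=9, bit21=0)
  nb #.#..: next=#  (t=0,i=8, bit20=1)
  nb #..##: next=.  (t=0,i=10, bit19=0)
  nb #..#.: next=.  (t=0,i=5, bit18=0)
  nb #...#: next=.  (t=0,i=14, bit17=0)
  nb #....: next=#  (t=0,i=23, bit16=1)
  nb .####: next=#  (t=1,i=2, bit15=1)
  nb .###.: next=.  (t=1,i=12, bit14=0)
  nb .##.#: next=#  (t=3,i=0, bit13=1)
  nb .##..: next=#  (t=0,i=3, bit12=1)
  nb .#.##: next=.  (t=2,i=6, bit11=0)
  nb .#.#.: next=#  (t=0,i=7, bit10=1)
  nb .#..#: next=.  (t=0,i=9, bit9=0)
  nb .#...: next=#  (t=0,i=22, bit8=1)
  nb ..###: next=#  (t=1,i=1, bit7=1)
  nb ..##.: next=#  (t=0,i=2, bit6=1)
  nb ..#.#: next=.  (t=0,i=6, bit5=0)
  nb ..#..: next=.  (t=0,i=21, bit4=0)
  nb ...##: next=#  (t=0,i=1, bit3=1)
  nb ...#.: next=.  (t=0,i=15, bit2=0)
  nb ....#: next=.  (t=0,i=0, bit1=0)
  nb .....: next=.  (t=0,i=24, bit0=0)
  bits 10101011100100011011010111001000 = 2878453192

2878453192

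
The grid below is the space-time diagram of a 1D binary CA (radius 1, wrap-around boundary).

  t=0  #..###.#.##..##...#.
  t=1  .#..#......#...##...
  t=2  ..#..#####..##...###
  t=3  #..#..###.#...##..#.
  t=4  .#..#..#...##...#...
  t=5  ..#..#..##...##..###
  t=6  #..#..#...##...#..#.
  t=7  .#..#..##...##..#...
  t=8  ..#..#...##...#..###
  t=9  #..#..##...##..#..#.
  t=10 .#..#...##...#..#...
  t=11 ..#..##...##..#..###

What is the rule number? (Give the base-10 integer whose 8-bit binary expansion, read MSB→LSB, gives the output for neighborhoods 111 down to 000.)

145

  nb ###: next=#  (t=0,i=4, bit7=1)
  nb ##.: next=.  (t=0,i=5, bit6=0)
  nb #.#: next=.  (t=0,i=6, bit5=0)
  nb #..: next=#  (t=0,i=1, bit4=1)
  nb .##: next=.  (t=0,i=3, bit3=0)
  nb .#.: next=.  (t=0,i=0, bit2=0)
  nb ..#: next=.  (t=0,i=2, bit1=0)
  nb ...: next=#  (t=0,i=16, bit0=1)
  bits 10010001 = 145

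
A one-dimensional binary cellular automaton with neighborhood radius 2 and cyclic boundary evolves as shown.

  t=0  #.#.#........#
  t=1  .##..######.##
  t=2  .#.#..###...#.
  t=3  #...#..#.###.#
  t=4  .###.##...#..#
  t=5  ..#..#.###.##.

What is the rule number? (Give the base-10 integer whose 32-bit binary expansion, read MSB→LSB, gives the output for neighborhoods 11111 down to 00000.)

  #####|#  b31=1 t=1,i=7
  ####.|.  b30=0 t=1,i=9
  ###.#|.  b29=0 t=1,i=10
  ###..|.  b28=0 t=2,i=8
  ##.##|.  b27=0 t=1,i=0
  ##.#.|#  b26=1 t=0,i=1
  ##..#|#  b25=1 t=1,i=3
  ##...|#  b24=1 t=2,i=9
  #.###|.  b23=0 t=3,i=9
  #.##.|#  b22=1 t=1,i=1
  #.#.#|#  b21=1 t=0,i=2
  #.#..|.  b20=0 t=0,i=4
  #..##|.  b19=0 t=1,i=4
  #..#.|#  b18=1 t=2,i=0
  #...#|#  b17=1 t=2,i=10
  #....|#  b16=1 t=0,i=6
  .####|#  b15=1 t=1,i=6
  .###.|#  b14=1 t=2,i=7
  .##.#|.  b13=0 t=0,i=0
  .##..|.  b12=0 t=1,i=2
  .#.##|.  b11=0 t=3,i=8
  .#.#.|.  b10=0 t=0,i=3
  .#..#|#  b9=1 t=2,i=4
  .#...|#  b8=1 t=0,i=5
  ..###|.  b7=0 t=1,i=5
  ..##.|#  b6=1 t=0,i=13
  ..#.#|.  b5=0 t=2,i=1
  ..#..|.  b4=0 t=2,i=12
  ...##|#  b3=1 t=0,i=12
  ...#.|#  b2=1 t=2,i=11
  ....#|.  b1=0 t=0,i=11
  .....|#  b0=1 t=0,i=7
  bits 10000111011001111100001101001101 = 2271724365

2271724365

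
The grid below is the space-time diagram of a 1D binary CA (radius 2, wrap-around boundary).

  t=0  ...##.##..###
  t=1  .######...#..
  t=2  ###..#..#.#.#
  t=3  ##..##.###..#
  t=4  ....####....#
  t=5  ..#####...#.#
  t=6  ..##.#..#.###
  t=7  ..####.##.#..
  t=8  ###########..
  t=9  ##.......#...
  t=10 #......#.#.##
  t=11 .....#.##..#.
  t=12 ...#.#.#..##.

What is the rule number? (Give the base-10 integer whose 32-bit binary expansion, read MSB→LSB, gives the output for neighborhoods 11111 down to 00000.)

1826006266

  nb #####: next=.  (t=1,i=3, bit31=0)
  nb ####.: next=#  (t=1,i=5, bit30=1)
  nb ###.#: next=#  (t=7,i=5, bit29=1)
  nb ###..: next=.  (t=0,i=12, bit28=0)
  nb ##.##: next=#  (t=0,i=5, bit27=1)
  nb ##.#.: next=#  (t=6,i=4, bit26=1)
  nb ##..#: next=.  (t=0,i=8, bit25=0)
  nb ##...: next=.  (t=0,i=0, bit24=0)
  nb #.###: next=#  (t=2,i=12, bit23=1)
  nb #.##.: next=#  (t=0,i=6, bit22=1)
  nb #.#.#: next=.  (t=2,i=10, bit21=0)
  nb #.#..: next=#  (t=5,i=12, bit20=1)
  nb #..##: next=.  (t=0,i=9, bit19=0)
  nb #..#.: next=#  (t=2,i=4, bit18=1)
  nb #...#: next=#  (t=0,i=1, bit17=1)
  nb #....: next=.  (t=4,i=1, bit16=0)
  nb .####: next=#  (t=1,i=2, bit15=1)
  nb .###.: next=.  (t=0,i=11, bit14=0)
  nb .##.#: next=#  (t=0,i=4, bit13=1)
  nb .##..: next=.  (t=0,i=7, bit12=0)
  nb .#.##: next=.  (t=2,i=11, bit11=0)
  nb .#.#.: next=#  (t=2,i=9, bit10=1)
  nb .#..#: next=.  (t=2,i=6, bit9=0)
  nb .#...: next=.  (t=1,i=11, bit8=0)
  nb ..###: next=#  (t=0,i=10, bit7=1)
  nb ..##.: next=#  (t=0,i=3, bit6=1)
  nb ..#.#: next=#  (t=2,i=8, bit5=1)
  nb ..#..: next=#  (t=1,i=10, bit4=1)
  nb ...##: next=#  (t=0,i=2, bit3=1)
  nb ...#.: next=.  (t=1,i=9, bit2=0)
  nb ....#: next=#  (t=4,i=2, bit1=1)
  nb .....: next=.  (t=9,i=4, bit0=0)
  bits 01101100110101101010010011111010 = 1826006266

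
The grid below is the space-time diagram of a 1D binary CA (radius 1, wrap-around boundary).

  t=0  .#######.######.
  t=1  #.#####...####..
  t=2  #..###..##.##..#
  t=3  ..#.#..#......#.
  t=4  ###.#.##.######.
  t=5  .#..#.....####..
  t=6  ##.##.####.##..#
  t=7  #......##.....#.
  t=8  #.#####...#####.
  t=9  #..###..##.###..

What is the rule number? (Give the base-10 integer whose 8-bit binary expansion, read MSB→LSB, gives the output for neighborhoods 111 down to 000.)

  [7] ### => #  t=0,i=2
  [6] ##. => .  t=0,i=7
  [5] #.# => .  t=0,i=8
  [4] #.. => .  t=0,i=15
  [3] .## => .  t=0,i=1
  [2] .#. => #  t=1,i=0
  [1] ..# => #  t=0,i=0
  [0] ... => #  t=1,i=8
  bits 10000111 = 135

135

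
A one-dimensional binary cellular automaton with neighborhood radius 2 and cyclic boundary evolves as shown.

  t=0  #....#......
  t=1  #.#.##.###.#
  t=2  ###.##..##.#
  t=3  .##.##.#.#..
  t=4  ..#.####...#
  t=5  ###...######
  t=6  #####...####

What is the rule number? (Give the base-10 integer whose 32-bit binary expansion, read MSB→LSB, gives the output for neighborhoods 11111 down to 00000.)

4117721653

  ##### -> #   bit 31 = 1  t=5,i=0
  ####. -> #   bit 30 = 1  t=2,i=1
  ###.# -> #   bit 29 = 1  t=1,i=9
  ###.. -> #   bit 28 = 1  t=4,i=7
  ##.## -> .   bit 27 = 0  t=1,i=6
  ##.#. -> #   bit 26 = 1  t=1,i=1
  ##..# -> .   bit 25 = 0  t=2,i=6
  ##... -> #   bit 24 = 1  t=4,i=8
  #.### -> .   bit 23 = 0  t=1,i=7
  #.##. -> #   bit 22 = 1  t=1,i=4
  #.#.# -> #   bit 21 = 1  t=1,i=2
  #.#.. -> .   bit 20 = 0  t=3,i=9
  #..## -> #   bit 19 = 1  t=2,i=7
  #..#. -> #   bit 18 = 1  t=4,i=1
  #...# -> #   bit 17 = 1  t=3,i=11
  #.... -> #   bit 16 = 1  t=0,i=2
  .#### -> .   bit 15 = 0  t=2,i=0
  .###. -> #   bit 14 = 1  t=1,i=8
  .##.# -> #   bit 13 = 1  t=1,i=0
  .##.. -> #   bit 12 = 1  t=2,i=5
  .#.## -> .   bit 11 = 0  t=1,i=3
  .#.#. -> .   bit 10 = 0  t=3,i=8
  .#..# -> #   bit 9 = 1  t=4,i=0
  .#... -> .   bit 8 = 0  t=0,i=1
  ..### -> .   bit 7 = 0  t=5,i=6
  ..##. -> .   bit 6 = 0  t=2,i=8
  ..#.# -> #   bit 5 = 1  t=4,i=2
  ..#.. -> #   bit 4 = 1  t=0,i=0
  ...## -> .   bit 3 = 0  t=3,i=0
  ...#. -> #   bit 2 = 1  t=0,i=4
  ....# -> .   bit 1 = 0  t=0,i=3
  ..... -> #   bit 0 = 1  t=0,i=8
  bits 11110101011011110111001000110101 = 4117721653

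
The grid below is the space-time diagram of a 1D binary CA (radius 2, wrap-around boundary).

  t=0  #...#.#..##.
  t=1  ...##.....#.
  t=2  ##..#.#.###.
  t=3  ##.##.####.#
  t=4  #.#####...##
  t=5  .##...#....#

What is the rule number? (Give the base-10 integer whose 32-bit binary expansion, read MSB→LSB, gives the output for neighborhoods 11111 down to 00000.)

  ##### -> .   bit 31 = 0  t=4,i=4
  ####. -> .   bit 30 = 0  t=3,i=8
  ###.# -> .   bit 29 = 0  t=2,i=10
  ###.. -> #   bit 28 = 1  t=4,i=6
  ##.## -> #   bit 27 = 1  t=2,i=11
  ##.#. -> .   bit 26 = 0  t=0,i=11
  ##..# -> .   bit 25 = 0  t=2,i=2
  ##... -> .   bit 24 = 0  t=1,i=5
  #.### -> #   bit 23 = 1  t=2,i=8
  #.##. -> #   bit 22 = 1  t=2,i=0
  #.#.# -> #   bit 21 = 1  t=2,i=6
  #.#.. -> .   bit 20 = 0  t=0,i=0
  #..## -> .   bit 19 = 0  t=0,i=8
  #..#. -> #   bit 18 = 1  t=2,i=3
  #...# -> .   bit 17 = 0  t=0,i=2
  #.... -> #   bit 16 = 1  t=1,i=0
  .#### -> .   bit 15 = 0  t=3,i=7
  .###. -> #   bit 14 = 1  t=2,i=9
  .##.# -> #   bit 13 = 1  t=0,i=10
  .##.. -> #   bit 12 = 1  t=1,i=4
  .#.## -> #   bit 11 = 1  t=2,i=7
  .#.#. -> .   bit 10 = 0  t=0,i=5
  .#..# -> .   bit 9 = 0  t=0,i=7
  .#... -> .   bit 8 = 0  t=0,i=1
  ..### -> .   bit 7 = 0  t=4,i=10
  ..##. -> .   bit 6 = 0  t=0,i=9
  ..#.# -> #   bit 5 = 1  t=0,i=4
  ..#.. -> #   bit 4 = 1  t=1,i=10
  ...## -> .   bit 3 = 0  t=1,i=2
  ...#. -> #   bit 2 = 1  t=0,i=3
  ....# -> #   bit 1 = 1  t=1,i=1
  ..... -> .   bit 0 = 0  t=1,i=7
  bits 00011000111001010111100000110110 = 417691702

417691702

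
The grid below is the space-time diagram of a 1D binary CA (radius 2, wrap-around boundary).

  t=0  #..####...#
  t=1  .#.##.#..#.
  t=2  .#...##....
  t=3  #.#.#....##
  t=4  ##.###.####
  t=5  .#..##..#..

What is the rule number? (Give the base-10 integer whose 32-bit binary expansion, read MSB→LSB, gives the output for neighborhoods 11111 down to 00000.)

  [31] ##### => .  t=4,i=9
  [30] ####. => .  t=0,i=5
  [29] ###.# => #  t=3,i=0
  [28] ###.. => #  t=0,i=6
  [27] ##.## => .  t=4,i=2
  [26] ##.#. => #  t=1,i=5
  [25] ##..# => #  t=0,i=1
  [24] ##... => .  t=0,i=7
  [23] #.### => .  t=4,i=3
  [22] #.##. => .  t=1,i=3
  [21] #.#.# => .  t=3,i=2
  [20] #.#.. => #  t=1,i=6
  [19] #..## => .  t=0,i=2
  [18] #..#. => .  t=1,i=0
  [17] #...# => .  t=0,i=8
  [16] #.... => .  t=2,i=8
  [15] .#### => #  t=0,i=4
  [14] .###. => #  t=3,i=10
  [13] .##.# => .  t=1,i=4
  [12] .##.. => .  t=0,i=0
  [11] .#.## => .  t=1,i=2
  [10] .#.#. => #  t=3,i=3
  [9] .#..# => .  t=1,i=7
  [8] .#... => #  t=2,i=2
  [7] ..### => #  t=0,i=3
  [6] ..##. => .  t=0,i=10
  [5] ..#.# => #  t=1,i=1
  [4] ..#.. => .  t=1,i=9
  [3] ...## => #  t=0,i=9
  [2] ...#. => #  t=2,i=0
  [1] ....# => #  t=2,i=10
  [0] ..... => #  t=2,i=9
  bits 00110110000100001100010110101111 = 907068847

907068847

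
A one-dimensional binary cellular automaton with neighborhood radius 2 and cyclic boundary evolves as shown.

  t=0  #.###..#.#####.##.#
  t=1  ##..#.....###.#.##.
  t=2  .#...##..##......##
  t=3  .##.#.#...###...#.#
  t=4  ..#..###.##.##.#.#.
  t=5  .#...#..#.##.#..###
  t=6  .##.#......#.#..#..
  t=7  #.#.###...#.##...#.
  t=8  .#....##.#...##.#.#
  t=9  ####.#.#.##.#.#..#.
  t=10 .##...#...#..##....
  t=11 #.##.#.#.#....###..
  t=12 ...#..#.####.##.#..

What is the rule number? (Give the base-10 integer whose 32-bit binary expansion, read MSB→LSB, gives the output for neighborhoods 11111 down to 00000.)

3641816460

  nb #####: next=#  (t=0,i=11, bit31=1)
  nb ####.: next=#  (t=0,i=12, bit30=1)
  nb ###.#: next=.  (t=0,i=13, bit29=0)
  nb ###..: next=#  (t=0,i=4, bit28=1)
  nb ##.##: next=#  (t=0,i=1, bit27=1)
  nb ##.#.: next=.  (t=1,i=13, bit26=0)
  nb ##..#: next=.  (t=0,i=5, bit25=0)
  nb ##...: next=#  (t=2,i=11, bit24=1)
  nb #.###: next=.  (t=0,i=2, bit23=0)
  nb #.##.: next=.  (t=0,i=15, bit22=0)
  nb #.#.#: next=.  (t=1,i=14, bit21=0)
  nb #.#..: next=#  (t=2,i=1, bit20=1)
  nb #..##: next=.  (t=2,i=8, bit19=0)
  nb #..#.: next=.  (t=0,i=6, bit18=0)
  nb #...#: next=.  (t=2,i=3, bit17=0)
  nb #....: next=#  (t=1,i=6, bit16=1)
  nb .####: next=#  (t=0,i=10, bit15=1)
  nb .###.: next=.  (t=0,i=3, bit14=0)
  nb .##.#: next=#  (t=0,i=0, bit13=1)
  nb .##..: next=#  (t=1,i=1, bit12=1)
  nb .#.##: next=.  (t=0,i=8, bit11=0)
  nb .#.#.: next=#  (t=3,i=5, bit10=1)
  nb .#..#: next=.  (t=4,i=3, bit9=0)
  nb .#...: next=#  (t=1,i=5, bit8=1)
  nb ..###: next=#  (t=1,i=10, bit7=1)
  nb ..##.: next=.  (t=2,i=5, bit6=0)
  nb ..#.#: next=.  (t=0,i=7, bit5=0)
  nb ..#..: next=.  (t=1,i=4, bit4=0)
  nb ...##: next=#  (t=1,i=9, bit3=1)
  nb ...#.: next=#  (t=3,i=15, bit2=1)
  nb ....#: next=.  (t=1,i=8, bit1=0)
  nb .....: next=.  (t=1,i=7, bit0=0)
  bits 11011001000100011011010110001100 = 3641816460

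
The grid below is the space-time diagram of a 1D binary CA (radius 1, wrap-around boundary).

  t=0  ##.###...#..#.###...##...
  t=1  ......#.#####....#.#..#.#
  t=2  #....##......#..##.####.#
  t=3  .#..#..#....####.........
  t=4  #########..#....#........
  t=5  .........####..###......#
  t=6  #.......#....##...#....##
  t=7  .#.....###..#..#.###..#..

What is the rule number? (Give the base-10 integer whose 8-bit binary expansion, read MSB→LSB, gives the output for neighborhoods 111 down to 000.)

  nb ###: next=.  (t=0,i=4, bit7=0)
  nb ##.: next=.  (t=0,i=1, bit6=0)
  nb #.#: next=.  (t=0,i=2, bit5=0)
  nb #..: next=#  (t=0,i=6, bit4=1)
  nb .##: next=.  (t=0,i=0, bit3=0)
  nb .#.: next=#  (t=0,i=9, bit2=1)
  nb ..#: next=#  (t=0,i=8, bit1=1)
  nb ...: next=.  (t=0,i=7, bit0=0)
  bits 00010110 = 22

22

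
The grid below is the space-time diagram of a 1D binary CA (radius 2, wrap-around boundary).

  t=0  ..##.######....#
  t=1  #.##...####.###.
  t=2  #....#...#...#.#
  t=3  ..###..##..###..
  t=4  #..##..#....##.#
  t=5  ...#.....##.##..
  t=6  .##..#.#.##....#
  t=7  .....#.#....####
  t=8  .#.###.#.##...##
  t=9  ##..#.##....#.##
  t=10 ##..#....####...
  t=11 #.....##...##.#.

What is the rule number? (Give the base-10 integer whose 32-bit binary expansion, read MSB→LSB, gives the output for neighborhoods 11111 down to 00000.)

  nb #####: next=#  (t=0,i=7, bit31=1)
  nb ####.: next=#  (t=0,i=9, bit30=1)
  nb ###.#: next=.  (t=1,i=10, bit29=0)
  nb ###..: next=#  (t=0,i=10, bit28=1)
  nb ##.##: next=.  (t=0,i=4, bit27=0)
  nb ##.#.: next=#  (t=1,i=15, bit26=1)
  nb ##..#: next=.  (t=3,i=5, bit25=0)
  nb ##...: next=.  (t=0,i=11, bit24=0)
  nb #.###: next=.  (t=0,i=5, bit23=0)
  nb #.##.: next=.  (t=1,i=2, bit22=0)
  nb #.#.#: next=#  (t=1,i=0, bit21=1)
  nb #.#..: next=#  (t=7,i=7, bit20=1)
  nb #..##: next=.  (t=0,i=1, bit19=0)
  nb #..#.: next=.  (t=4,i=6, bit18=0)
  nb #...#: next=#  (t=1,i=5, bit17=1)
  nb #....: next=#  (t=0,i=12, bit16=1)
  nb .####: next=.  (t=0,i=6, bit15=0)
  nb .###.: next=#  (t=1,i=13, bit14=1)
  nb .##.#: next=#  (t=0,i=3, bit13=1)
  nb .##..: next=.  (t=1,i=3, bit12=0)
  nb .#.##: next=.  (t=1,i=1, bit11=0)
  nb .#.#.: next=.  (t=6,i=6, bit10=0)
  nb .#..#: next=#  (t=0,i=0, bit9=1)
  nb .#...: next=.  (t=2,i=6, bit8=0)
  nb ..###: next=.  (t=1,i=7, bit7=0)
  nb ..##.: next=#  (t=0,i=2, bit6=1)
  nb ..#.#: next=#  (t=2,i=13, bit5=1)
  nb ..#..: next=.  (t=0,i=15, bit4=0)
  nb ...##: next=.  (t=1,i=6, bit3=0)
  nb ...#.: next=#  (t=0,i=14, bit2=1)
  nb ....#: next=#  (t=0,i=13, bit1=1)
  nb .....: next=.  (t=5,i=0, bit0=0)
  bits 11010100001100110110001001100110 = 3560137318

3560137318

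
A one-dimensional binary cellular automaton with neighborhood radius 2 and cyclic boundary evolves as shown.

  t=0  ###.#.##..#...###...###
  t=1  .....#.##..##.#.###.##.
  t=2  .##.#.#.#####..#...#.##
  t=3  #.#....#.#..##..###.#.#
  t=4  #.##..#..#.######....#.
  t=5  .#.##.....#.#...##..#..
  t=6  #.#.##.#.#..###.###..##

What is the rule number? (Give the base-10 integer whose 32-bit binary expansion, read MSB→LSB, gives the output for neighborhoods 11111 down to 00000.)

  [31] ##### => .  t=0,i=0
  [30] ####. => .  t=0,i=1
  [29] ###.# => .  t=0,i=2
  [28] ###.. => #  t=0,i=16
  [27] ##.## => #  t=1,i=19
  [26] ##.#. => .  t=0,i=3
  [25] ##..# => #  t=0,i=8
  [24] ##... => #  t=0,i=17
  [23] #.### => .  t=1,i=16
  [22] #.##. => .  t=0,i=6
  [21] #.#.# => .  t=0,i=4
  [20] #.#.. => #  t=3,i=2
  [19] #..## => #  t=1,i=10
  [18] #..#. => .  t=0,i=9
  [17] #...# => #  t=0,i=12
  [16] #.... => .  t=1,i=0
  [15] .#### => #  t=0,i=21
  [14] .###. => .  t=0,i=15
  [13] .##.# => #  t=1,i=12
  [12] .##.. => #  t=0,i=7
  [11] .#.## => #  t=0,i=5
  [10] .#.#. => .  t=2,i=5
  [9] .#..# => .  t=3,i=10
  [8] .#... => #  t=0,i=11
  [7] ..### => #  t=0,i=14
  [6] ..##. => #  t=1,i=11
  [5] ..#.# => .  t=1,i=5
  [4] ..#.. => .  t=0,i=10
  [3] ...## => .  t=0,i=13
  [2] ...#. => #  t=1,i=4
  [1] ....# => .  t=1,i=3
  [0] ..... => #  t=1,i=1
  bits 00011011000110101011100111000101 = 454736325

454736325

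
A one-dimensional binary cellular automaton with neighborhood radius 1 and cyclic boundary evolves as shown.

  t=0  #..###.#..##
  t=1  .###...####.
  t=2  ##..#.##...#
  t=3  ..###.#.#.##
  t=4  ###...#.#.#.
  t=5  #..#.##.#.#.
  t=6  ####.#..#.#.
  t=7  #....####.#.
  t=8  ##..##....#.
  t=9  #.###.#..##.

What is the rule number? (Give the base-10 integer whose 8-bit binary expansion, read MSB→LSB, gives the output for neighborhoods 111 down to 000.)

  ###|.  b7=0 t=0,i=4
  ##.|.  b6=0 t=0,i=0
  #.#|.  b5=0 t=0,i=6
  #..|#  b4=1 t=0,i=1
  .##|#  b3=1 t=0,i=3
  .#.|#  b2=1 t=0,i=7
  ..#|#  b1=1 t=0,i=2
  ...|.  b0=0 t=1,i=5
  bits 00011110 = 30

30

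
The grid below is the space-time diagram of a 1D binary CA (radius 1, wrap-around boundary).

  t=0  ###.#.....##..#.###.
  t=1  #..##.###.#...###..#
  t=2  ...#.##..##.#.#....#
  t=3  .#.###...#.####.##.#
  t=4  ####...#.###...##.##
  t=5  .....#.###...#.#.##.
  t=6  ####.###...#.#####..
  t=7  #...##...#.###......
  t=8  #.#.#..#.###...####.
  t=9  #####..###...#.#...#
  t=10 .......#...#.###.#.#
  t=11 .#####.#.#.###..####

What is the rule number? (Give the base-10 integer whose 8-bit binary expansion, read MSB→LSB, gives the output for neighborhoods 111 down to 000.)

45

  nb ###: next=.  (t=0,i=1, bit7=0)
  nb ##.: next=.  (t=0,i=2, bit6=0)
  nb #.#: next=#  (t=0,i=3, bit5=1)
  nb #..: next=.  (t=0,i=5, bit4=0)
  nb .##: next=#  (t=0,i=0, bit3=1)
  nb .#.: next=#  (t=0,i=4, bit2=1)
  nb ..#: next=.  (t=0,i=9, bit1=0)
  nb ...: next=#  (t=0,i=6, bit0=1)
  bits 00101101 = 45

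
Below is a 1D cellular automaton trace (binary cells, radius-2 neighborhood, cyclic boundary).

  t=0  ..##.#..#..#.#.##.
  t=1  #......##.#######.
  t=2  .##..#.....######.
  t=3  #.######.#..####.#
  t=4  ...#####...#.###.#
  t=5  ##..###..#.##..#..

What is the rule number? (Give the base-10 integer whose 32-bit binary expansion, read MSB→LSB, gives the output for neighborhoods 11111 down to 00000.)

  #####|#  b31=1 t=1,i=12
  ####.|#  b30=1 t=1,i=15
  ###.#|#  b29=1 t=1,i=16
  ###..|.  b28=0 t=2,i=16
  ##.##|.  b27=0 t=1,i=9
  ##.#.|.  b26=0 t=0,i=4
  ##..#|#  b25=1 t=2,i=3
  ##...|.  b24=0 t=0,i=17
  #.###|.  b23=0 t=1,i=10
  #.##.|#  b22=1 t=0,i=15
  #.#.#|#  b21=1 t=0,i=13
  #.#..|.  b20=0 t=0,i=5
  #..##|#  b19=1 t=2,i=0
  #..#.|#  b18=1 t=0,i=7
  #...#|#  b17=1 t=0,i=0
  #....|#  b16=1 t=1,i=2
  .####|#  b15=1 t=1,i=11
  .###.|.  b14=0 t=4,i=14
  .##.#|.  b13=0 t=0,i=3
  .##..|#  b12=1 t=0,i=16
  .#.##|#  b11=1 t=0,i=14
  .#.#.|#  b10=1 t=0,i=12
  .#..#|.  b9=0 t=0,i=6
  .#...|#  b8=1 t=1,i=1
  ..###|.  b7=0 t=2,i=11
  ..##.|.  b6=0 t=0,i=2
  ..#.#|#  b5=1 t=0,i=11
  ..#..|#  b4=1 t=0,i=8
  ...##|.  b3=0 t=0,i=1
  ...#.|.  b2=0 t=4,i=10
  ....#|#  b1=1 t=1,i=5
  .....|.  b0=0 t=1,i=3
  bits 11100010011011111001110100110010 = 3798965554

3798965554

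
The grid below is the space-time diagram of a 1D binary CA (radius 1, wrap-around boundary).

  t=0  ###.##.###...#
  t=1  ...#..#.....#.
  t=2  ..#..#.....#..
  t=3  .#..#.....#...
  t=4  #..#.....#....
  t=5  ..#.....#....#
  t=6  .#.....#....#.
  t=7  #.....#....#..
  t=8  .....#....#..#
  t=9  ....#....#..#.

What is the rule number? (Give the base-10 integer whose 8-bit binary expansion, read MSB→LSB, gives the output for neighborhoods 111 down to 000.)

34

  nb ###: next=.  (t=0,i=0, bit7=0)
  nb ##.: next=.  (t=0,i=2, bit6=0)
  nb #.#: next=#  (t=0,i=3, bit5=1)
  nb #..: next=.  (t=0,i=10, bit4=0)
  nb .##: next=.  (t=0,i=4, bit3=0)
  nb .#.: next=.  (t=1,i=3, bit2=0)
  nb ..#: next=#  (t=0,i=12, bit1=1)
  nb ...: next=.  (t=0,i=11, bit0=0)
  bits 00100010 = 34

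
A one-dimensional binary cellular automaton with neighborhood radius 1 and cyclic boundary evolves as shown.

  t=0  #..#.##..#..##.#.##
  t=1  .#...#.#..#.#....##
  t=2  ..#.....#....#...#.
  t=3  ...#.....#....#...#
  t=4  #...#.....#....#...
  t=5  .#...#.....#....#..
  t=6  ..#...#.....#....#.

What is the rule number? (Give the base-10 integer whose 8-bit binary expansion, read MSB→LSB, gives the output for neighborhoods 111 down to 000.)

152

  [7] ### => #  t=0,i=18
  [6] ##. => .  t=0,i=0
  [5] #.# => .  t=0,i=4
  [4] #.. => #  t=0,i=1
  [3] .## => #  t=0,i=5
  [2] .#. => .  t=0,i=3
  [1] ..# => .  t=0,i=2
  [0] ... => .  t=1,i=3
  bits 10011000 = 152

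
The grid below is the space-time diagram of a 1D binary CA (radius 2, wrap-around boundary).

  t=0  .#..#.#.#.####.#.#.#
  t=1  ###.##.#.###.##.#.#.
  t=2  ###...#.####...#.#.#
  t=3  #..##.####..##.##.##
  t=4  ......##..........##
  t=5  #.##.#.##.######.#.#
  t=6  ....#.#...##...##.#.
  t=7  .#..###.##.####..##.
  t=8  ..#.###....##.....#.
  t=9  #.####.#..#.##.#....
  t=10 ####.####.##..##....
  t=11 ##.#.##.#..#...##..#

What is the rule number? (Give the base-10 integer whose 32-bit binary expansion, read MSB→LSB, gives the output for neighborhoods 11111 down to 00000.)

  #####|.  b31=0 t=5,i=12
  ####.|.  b30=0 t=0,i=12
  ###.#|#  b29=1 t=0,i=13
  ###..|.  b28=0 t=2,i=2
  ##.##|.  b27=0 t=1,i=3
  ##.#.|#  b26=1 t=0,i=14
  ##..#|.  b25=0 t=3,i=1
  ##...|#  b24=1 t=2,i=3
  #.###|#  b23=1 t=0,i=10
  #.##.|.  b22=0 t=1,i=4
  #.#.#|.  b21=0 t=0,i=6
  #.#..|#  b20=1 t=0,i=1
  #..##|.  b19=0 t=3,i=2
  #..#.|.  b18=0 t=0,i=3
  #...#|#  b17=1 t=2,i=4
  #....|.  b16=0 t=4,i=1
  .####|#  b15=1 t=0,i=11
  .###.|#  b14=1 t=1,i=1
  .##.#|.  b13=0 t=1,i=5
  .##..|#  b12=1 t=4,i=7
  .#.##|#  b11=1 t=0,i=9
  .#.#.|#  b10=1 t=0,i=0
  .#..#|#  b9=1 t=0,i=2
  .#...|.  b8=0 t=6,i=7
  ..###|#  b7=1 t=7,i=4
  ..##.|.  b6=0 t=3,i=3
  ..#.#|#  b5=1 t=0,i=4
  ..#..|.  b4=0 t=7,i=1
  ...##|#  b3=1 t=4,i=5
  ...#.|.  b2=0 t=2,i=5
  ....#|.  b1=0 t=4,i=4
  .....|#  b0=1 t=4,i=2
  bits 00100101100100101101111010101001 = 630382249

630382249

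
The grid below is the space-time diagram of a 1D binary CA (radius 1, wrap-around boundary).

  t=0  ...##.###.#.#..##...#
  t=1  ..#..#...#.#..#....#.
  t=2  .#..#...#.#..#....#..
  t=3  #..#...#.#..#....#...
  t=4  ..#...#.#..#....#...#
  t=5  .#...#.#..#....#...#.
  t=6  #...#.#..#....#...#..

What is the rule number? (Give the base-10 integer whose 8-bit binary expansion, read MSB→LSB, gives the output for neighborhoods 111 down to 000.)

34

  ### -> .   bit 7 = 0  t=0,i=7
  ##. -> .   bit 6 = 0  t=0,i=4
  #.# -> #   bit 5 = 1  t=0,i=5
  #.. -> .   bit 4 = 0  t=0,i=0
  .## -> .   bit 3 = 0  t=0,i=3
  .#. -> .   bit 2 = 0  t=0,i=10
  ..# -> #   bit 1 = 1  t=0,i=2
  ... -> .   bit 0 = 0  t=0,i=1
  bits 00100010 = 34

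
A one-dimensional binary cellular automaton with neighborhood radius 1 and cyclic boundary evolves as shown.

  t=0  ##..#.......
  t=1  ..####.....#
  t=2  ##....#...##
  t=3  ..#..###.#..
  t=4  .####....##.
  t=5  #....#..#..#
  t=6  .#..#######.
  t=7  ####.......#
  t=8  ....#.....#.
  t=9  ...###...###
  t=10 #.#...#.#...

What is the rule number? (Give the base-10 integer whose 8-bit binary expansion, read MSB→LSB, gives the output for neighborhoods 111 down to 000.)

  ### -> .   bit 7 = 0  t=1,i=3
  ##. -> .   bit 6 = 0  t=0,i=1
  #.# -> .   bit 5 = 0  t=3,i=8
  #.. -> #   bit 4 = 1  t=0,i=2
  .## -> .   bit 3 = 0  t=0,i=0
  .#. -> #   bit 2 = 1  t=0,i=4
  ..# -> #   bit 1 = 1  t=0,i=3
  ... -> .   bit 0 = 0  t=0,i=6
  bits 00010110 = 22

22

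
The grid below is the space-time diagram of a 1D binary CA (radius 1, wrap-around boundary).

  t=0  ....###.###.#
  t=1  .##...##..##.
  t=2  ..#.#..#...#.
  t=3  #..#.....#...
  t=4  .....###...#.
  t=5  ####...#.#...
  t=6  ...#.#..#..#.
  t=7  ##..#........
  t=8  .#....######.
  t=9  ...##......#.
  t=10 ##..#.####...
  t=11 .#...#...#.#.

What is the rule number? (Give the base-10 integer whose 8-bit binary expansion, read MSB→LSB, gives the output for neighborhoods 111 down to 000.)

  nb ###: next=.  (t=0,i=5, bit7=0)
  nb ##.: next=#  (t=0,i=6, bit6=1)
  nb #.#: next=#  (t=0,i=7, bit5=1)
  nb #..: next=.  (t=0,i=0, bit4=0)
  nb .##: next=.  (t=0,i=4, bit3=0)
  nb .#.: next=.  (t=0,i=12, bit2=0)
  nb ..#: next=.  (t=0,i=3, bit1=0)
  nb ...: next=#  (t=0,i=1, bit0=1)
  bits 01100001 = 97

97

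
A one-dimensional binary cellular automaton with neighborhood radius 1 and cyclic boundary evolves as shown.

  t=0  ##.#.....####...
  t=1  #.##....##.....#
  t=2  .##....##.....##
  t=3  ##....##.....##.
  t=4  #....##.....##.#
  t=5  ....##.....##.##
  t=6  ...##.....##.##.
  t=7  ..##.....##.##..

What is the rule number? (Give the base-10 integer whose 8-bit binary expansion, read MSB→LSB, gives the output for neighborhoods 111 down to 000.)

  nb ###: next=.  (t=0,i=10, bit7=0)
  nb ##.: next=.  (t=0,i=1, bit6=0)
  nb #.#: next=#  (t=0,i=2, bit5=1)
  nb #..: next=.  (t=0,i=4, bit4=0)
  nb .##: next=#  (t=0,i=0, bit3=1)
  nb .#.: next=#  (t=0,i=3, bit2=1)
  nb ..#: next=#  (t=0,i=8, bit1=1)
  nb ...: next=.  (t=0,i=5, bit0=0)
  bits 00101110 = 46

46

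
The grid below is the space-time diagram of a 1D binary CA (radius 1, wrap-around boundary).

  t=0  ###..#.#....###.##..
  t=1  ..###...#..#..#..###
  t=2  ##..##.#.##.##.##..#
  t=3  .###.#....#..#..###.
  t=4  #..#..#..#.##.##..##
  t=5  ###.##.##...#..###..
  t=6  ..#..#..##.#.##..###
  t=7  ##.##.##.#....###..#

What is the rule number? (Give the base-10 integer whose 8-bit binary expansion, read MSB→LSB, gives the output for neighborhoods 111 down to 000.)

  [7] ### => .  t=0,i=1
  [6] ##. => #  t=0,i=2
  [5] #.# => .  t=0,i=6
  [4] #.. => #  t=0,i=3
  [3] .## => .  t=0,i=0
  [2] .#. => .  t=0,i=5
  [1] ..# => #  t=0,i=4
  [0] ... => .  t=0,i=9
  bits 01010010 = 82

82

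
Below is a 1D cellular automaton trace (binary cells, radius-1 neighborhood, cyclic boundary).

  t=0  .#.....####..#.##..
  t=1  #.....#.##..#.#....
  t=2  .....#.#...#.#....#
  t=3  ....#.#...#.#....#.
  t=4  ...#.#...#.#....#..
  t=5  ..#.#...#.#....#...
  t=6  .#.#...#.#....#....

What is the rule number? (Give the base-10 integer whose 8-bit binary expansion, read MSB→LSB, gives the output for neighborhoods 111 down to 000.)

  ### -> #   bit 7 = 1  t=0,i=8
  ##. -> .   bit 6 = 0  t=0,i=10
  #.# -> #   bit 5 = 1  t=0,i=14
  #.. -> .   bit 4 = 0  t=0,i=2
  .## -> .   bit 3 = 0  t=0,i=7
  .#. -> .   bit 2 = 0  t=0,i=1
  ..# -> #   bit 1 = 1  t=0,i=0
  ... -> .   bit 0 = 0  t=0,i=3
  bits 10100010 = 162

162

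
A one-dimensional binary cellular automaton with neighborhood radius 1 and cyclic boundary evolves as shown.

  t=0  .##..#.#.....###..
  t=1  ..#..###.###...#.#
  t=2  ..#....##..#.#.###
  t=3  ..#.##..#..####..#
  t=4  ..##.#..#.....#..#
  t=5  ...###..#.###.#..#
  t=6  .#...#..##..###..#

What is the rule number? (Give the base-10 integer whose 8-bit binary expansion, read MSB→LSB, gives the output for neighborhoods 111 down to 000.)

  ###|.  b7=0 t=0,i=14
  ##.|#  b6=1 t=0,i=2
  #.#|#  b5=1 t=0,i=6
  #..|.  b4=0 t=0,i=3
  .##|.  b3=0 t=0,i=1
  .#.|#  b2=1 t=0,i=5
  ..#|.  b1=0 t=0,i=0
  ...|#  b0=1 t=0,i=9
  bits 01100101 = 101

101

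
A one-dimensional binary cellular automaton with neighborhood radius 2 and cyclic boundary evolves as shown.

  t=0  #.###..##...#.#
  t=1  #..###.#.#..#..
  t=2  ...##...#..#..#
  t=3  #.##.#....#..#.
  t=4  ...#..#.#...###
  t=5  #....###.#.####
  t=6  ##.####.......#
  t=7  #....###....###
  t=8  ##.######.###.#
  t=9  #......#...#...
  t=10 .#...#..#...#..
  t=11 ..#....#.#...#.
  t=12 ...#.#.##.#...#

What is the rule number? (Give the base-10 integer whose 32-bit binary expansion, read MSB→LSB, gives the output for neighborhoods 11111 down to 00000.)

  ##### -> .   bit 31 = 0  t=5,i=13
  ####. -> #   bit 30 = 1  t=5,i=14
  ###.# -> .   bit 29 = 0  t=1,i=5
  ###.. -> #   bit 28 = 1  t=0,i=4
  ##.## -> .   bit 27 = 0  t=0,i=1
  ##.#. -> .   bit 26 = 0  t=1,i=6
  ##..# -> #   bit 25 = 1  t=0,i=5
  ##... -> #   bit 24 = 1  t=0,i=9
  #.### -> .   bit 23 = 0  t=0,i=2
  #.##. -> .   bit 22 = 0  t=0,i=14
  #.#.# -> .   bit 21 = 0  t=1,i=7
  #.#.. -> .   bit 20 = 0  t=1,i=9
  #..## -> .   bit 19 = 0  t=0,i=6
  #..#. -> #   bit 18 = 1  t=1,i=11
  #...# -> .   bit 17 = 0  t=0,i=10
  #.... -> .   bit 16 = 0  t=3,i=7
  .#### -> .   bit 15 = 0  t=5,i=12
  .###. -> #   bit 14 = 1  t=0,i=3
  .##.# -> #   bit 13 = 1  t=0,i=0
  .##.. -> .   bit 12 = 0  t=0,i=8
  .#.## -> .   bit 11 = 0  t=0,i=13
  .#.#. -> #   bit 10 = 1  t=1,i=8
  .#..# -> .   bit 9 = 0  t=1,i=1
  .#... -> #   bit 8 = 1  t=2,i=0
  ..### -> #   bit 7 = 1  t=1,i=3
  ..##. -> #   bit 6 = 1  t=0,i=7
  ..#.# -> #   bit 5 = 1  t=0,i=12
  ..#.. -> .   bit 4 = 0  t=1,i=0
  ...## -> #   bit 3 = 1  t=2,i=2
  ...#. -> .   bit 2 = 0  t=0,i=11
  ....# -> #   bit 1 = 1  t=3,i=8
  ..... -> .   bit 0 = 0  t=6,i=9
  bits 01010011000001000110010111101010 = 1392797162

1392797162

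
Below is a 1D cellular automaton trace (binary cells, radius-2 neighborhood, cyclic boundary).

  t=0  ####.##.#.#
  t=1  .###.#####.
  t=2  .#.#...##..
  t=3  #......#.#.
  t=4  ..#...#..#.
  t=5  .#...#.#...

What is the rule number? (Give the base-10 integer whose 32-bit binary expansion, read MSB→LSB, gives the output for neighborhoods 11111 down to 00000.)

3848350404

  nb #####: next=#  (t=0,i=1, bit31=1)
  nb ####.: next=#  (t=0,i=2, bit30=1)
  nb ###.#: next=#  (t=0,i=3, bit29=1)
  nb ###..: next=.  (t=1,i=9, bit28=0)
  nb ##.##: next=.  (t=0,i=4, bit27=0)
  nb ##.#.: next=#  (t=0,i=7, bit26=1)
  nb ##..#: next=.  (t=1,i=10, bit25=0)
  nb ##...: next=#  (t=2,i=9, bit24=1)
  nb #.###: next=.  (t=0,i=10, bit23=0)
  nb #.##.: next=#  (t=0,i=5, bit22=1)
  nb #.#.#: next=#  (t=0,i=8, bit21=1)
  nb #.#..: next=.  (t=2,i=3, bit20=0)
  nb #..##: next=.  (t=1,i=0, bit19=0)
  nb #..#.: next=.  (t=4,i=8, bit18=0)
  nb #...#: next=.  (t=2,i=5, bit17=0)
  nb #....: next=#  (t=3,i=2, bit16=1)
  nb .####: next=.  (t=0,i=0, bit15=0)
  nb .###.: next=.  (t=1,i=2, bit14=0)
  nb .##.#: next=#  (t=0,i=6, bit13=1)
  nb .##..: next=.  (t=2,i=8, bit12=0)
  nb .#.##: next=#  (t=0,i=9, bit11=1)
  nb .#.#.: next=.  (t=2,i=2, bit10=0)
  nb .#..#: next=#  (t=4,i=7, bit9=1)
  nb .#...: next=.  (t=2,i=4, bit8=0)
  nb ..###: next=#  (t=1,i=1, bit7=1)
  nb ..##.: next=#  (t=2,i=7, bit6=1)
  nb ..#.#: next=.  (t=2,i=1, bit5=0)
  nb ..#..: next=.  (t=4,i=2, bit4=0)
  nb ...##: next=.  (t=2,i=6, bit3=0)
  nb ...#.: next=#  (t=2,i=0, bit2=1)
  nb ....#: next=.  (t=3,i=5, bit1=0)
  nb .....: next=.  (t=3,i=3, bit0=0)
  bits 11100101011000010010101011000100 = 3848350404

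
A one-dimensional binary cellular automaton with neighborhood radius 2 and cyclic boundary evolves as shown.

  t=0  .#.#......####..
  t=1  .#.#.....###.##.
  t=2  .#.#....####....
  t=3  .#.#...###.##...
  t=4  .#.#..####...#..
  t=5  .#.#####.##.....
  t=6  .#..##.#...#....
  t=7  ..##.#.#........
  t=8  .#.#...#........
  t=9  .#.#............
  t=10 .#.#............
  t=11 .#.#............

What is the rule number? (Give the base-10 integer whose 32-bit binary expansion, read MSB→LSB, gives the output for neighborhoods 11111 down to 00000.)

2971198120

  ##### -> #   bit 31 = 1  t=5,i=5
  ####. -> .   bit 30 = 0  t=0,i=12
  ###.# -> #   bit 29 = 1  t=1,i=11
  ###.. -> #   bit 28 = 1  t=0,i=13
  ##.## -> .   bit 27 = 0  t=1,i=12
  ##.#. -> .   bit 26 = 0  t=6,i=6
  ##..# -> .   bit 25 = 0  t=1,i=15
  ##... -> #   bit 24 = 1  t=0,i=14
  #.### -> .   bit 23 = 0  t=5,i=3
  #.##. -> .   bit 22 = 0  t=1,i=13
  #.#.# -> .   bit 21 = 0  t=7,i=5
  #.#.. -> #   bit 20 = 1  t=0,i=3
  #..## -> #   bit 19 = 1  t=4,i=5
  #..#. -> .   bit 18 = 0  t=1,i=0
  #...# -> .   bit 17 = 0  t=0,i=15
  #.... -> .   bit 16 = 0  t=0,i=5
  .#### -> #   bit 15 = 1  t=0,i=11
  .###. -> #   bit 14 = 1  t=1,i=10
  .##.# -> #   bit 13 = 1  t=6,i=5
  .##.. -> .   bit 12 = 0  t=1,i=14
  .#.## -> .   bit 11 = 0  t=5,i=2
  .#.#. -> .   bit 10 = 0  t=0,i=2
  .#..# -> #   bit 9 = 1  t=4,i=4
  .#... -> .   bit 8 = 0  t=0,i=4
  ..### -> #   bit 7 = 1  t=0,i=10
  ..##. -> .   bit 6 = 0  t=6,i=4
  ..#.# -> #   bit 5 = 1  t=0,i=1
  ..#.. -> .   bit 4 = 0  t=4,i=13
  ...## -> #   bit 3 = 1  t=0,i=9
  ...#. -> .   bit 2 = 0  t=0,i=0
  ....# -> .   bit 1 = 0  t=0,i=8
  ..... -> .   bit 0 = 0  t=0,i=6
  bits 10110001000110001110001010101000 = 2971198120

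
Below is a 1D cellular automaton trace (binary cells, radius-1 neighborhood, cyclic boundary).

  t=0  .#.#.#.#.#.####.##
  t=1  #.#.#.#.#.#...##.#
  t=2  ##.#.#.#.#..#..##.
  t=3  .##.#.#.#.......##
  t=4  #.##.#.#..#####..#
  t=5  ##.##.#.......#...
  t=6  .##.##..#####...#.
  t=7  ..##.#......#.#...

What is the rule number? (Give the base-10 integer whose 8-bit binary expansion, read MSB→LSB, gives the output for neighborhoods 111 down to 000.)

  ### -> .   bit 7 = 0  t=0,i=12
  ##. -> #   bit 6 = 1  t=0,i=14
  #.# -> #   bit 5 = 1  t=0,i=0
  #.. -> .   bit 4 = 0  t=1,i=11
  .## -> .   bit 3 = 0  t=0,i=11
  .#. -> .   bit 2 = 0  t=0,i=1
  ..# -> .   bit 1 = 0  t=1,i=13
  ... -> #   bit 0 = 1  t=1,i=12
  bits 01100001 = 97

97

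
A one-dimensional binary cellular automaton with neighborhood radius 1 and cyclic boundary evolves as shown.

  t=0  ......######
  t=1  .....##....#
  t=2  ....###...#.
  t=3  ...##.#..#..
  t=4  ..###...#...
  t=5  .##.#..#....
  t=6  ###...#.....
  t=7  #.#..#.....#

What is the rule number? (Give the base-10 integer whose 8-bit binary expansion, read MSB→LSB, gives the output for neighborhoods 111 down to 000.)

74

  ###|.  b7=0 t=0,i=7
  ##.|#  b6=1 t=0,i=11
  #.#|.  b5=0 t=3,i=5
  #..|.  b4=0 t=0,i=0
  .##|#  b3=1 t=0,i=6
  .#.|.  b2=0 t=1,i=11
  ..#|#  b1=1 t=0,i=5
  ...|.  b0=0 t=0,i=1
  bits 01001010 = 74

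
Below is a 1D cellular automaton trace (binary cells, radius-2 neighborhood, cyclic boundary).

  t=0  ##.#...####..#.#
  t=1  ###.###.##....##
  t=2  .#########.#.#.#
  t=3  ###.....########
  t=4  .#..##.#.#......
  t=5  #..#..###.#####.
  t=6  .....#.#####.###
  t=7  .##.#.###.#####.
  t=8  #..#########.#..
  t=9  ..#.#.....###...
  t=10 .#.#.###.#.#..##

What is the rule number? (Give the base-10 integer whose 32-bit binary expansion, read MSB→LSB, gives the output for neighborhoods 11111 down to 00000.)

1827396877

  [31] ##### => .  t=1,i=0
  [30] ####. => #  t=0,i=9
  [29] ###.# => #  t=0,i=1
  [28] ###.. => .  t=0,i=10
  [27] ##.## => #  t=1,i=3
  [26] ##.#. => #  t=0,i=2
  [25] ##..# => .  t=0,i=11
  [24] ##... => .  t=1,i=10
  [23] #.### => #  t=0,i=15
  [22] #.##. => #  t=1,i=8
  [21] #.#.# => #  t=2,i=11
  [20] #.#.. => .  t=0,i=3
  [19] #..## => #  t=4,i=3
  [18] #..#. => .  t=0,i=12
  [17] #...# => #  t=0,i=5
  [16] #.... => #  t=1,i=11
  [15] .#### => #  t=0,i=8
  [14] .###. => #  t=0,i=0
  [13] .##.# => .  t=4,i=5
  [12] .##.. => #  t=1,i=9
  [11] .#.## => #  t=0,i=14
  [10] .#.#. => #  t=2,i=12
  [9] .#..# => .  t=4,i=2
  [8] .#... => #  t=0,i=4
  [7] ..### => .  t=0,i=7
  [6] ..##. => .  t=4,i=4
  [5] ..#.# => .  t=0,i=13
  [4] ..#.. => .  t=4,i=1
  [3] ...## => #  t=0,i=6
  [2] ...#. => #  t=4,i=0
  [1] ....# => .  t=1,i=12
  [0] ..... => #  t=3,i=5
  bits 01101100111010111101110100001101 = 1827396877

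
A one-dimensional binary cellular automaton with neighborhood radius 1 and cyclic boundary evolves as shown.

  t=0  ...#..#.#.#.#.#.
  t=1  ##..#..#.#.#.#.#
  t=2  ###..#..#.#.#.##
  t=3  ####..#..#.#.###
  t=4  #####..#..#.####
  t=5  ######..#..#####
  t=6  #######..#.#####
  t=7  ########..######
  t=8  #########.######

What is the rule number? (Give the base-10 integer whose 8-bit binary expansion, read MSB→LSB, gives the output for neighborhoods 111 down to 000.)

249

  ### -> #   bit 7 = 1  t=1,i=0
  ##. -> #   bit 6 = 1  t=1,i=1
  #.# -> #   bit 5 = 1  t=0,i=7
  #.. -> #   bit 4 = 1  t=0,i=4
  .## -> #   bit 3 = 1  t=1,i=15
  .#. -> .   bit 2 = 0  t=0,i=3
  ..# -> .   bit 1 = 0  t=0,i=2
  ... -> #   bit 0 = 1  t=0,i=0
  bits 11111001 = 249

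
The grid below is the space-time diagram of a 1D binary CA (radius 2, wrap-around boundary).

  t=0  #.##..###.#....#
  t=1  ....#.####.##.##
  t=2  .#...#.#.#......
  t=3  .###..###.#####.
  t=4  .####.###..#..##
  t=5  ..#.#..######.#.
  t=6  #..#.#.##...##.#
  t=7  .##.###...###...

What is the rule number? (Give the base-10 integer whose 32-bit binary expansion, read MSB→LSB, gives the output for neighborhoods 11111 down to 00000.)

908578777

  [31] ##### => .  t=3,i=12
  [30] ####. => .  t=1,i=8
  [29] ###.# => #  t=0,i=8
  [28] ###.. => #  t=3,i=3
  [27] ##.## => .  t=0,i=1
  [26] ##.#. => #  t=0,i=9
  [25] ##..# => #  t=0,i=4
  [24] ##... => .  t=1,i=0
  [23] #.### => .  t=1,i=6
  [22] #.##. => .  t=0,i=2
  [21] #.#.# => #  t=2,i=7
  [20] #.#.. => .  t=0,i=10
  [19] #..## => .  t=0,i=5
  [18] #..#. => #  t=4,i=10
  [17] #...# => #  t=2,i=3
  [16] #.... => #  t=0,i=12
  [15] .#### => #  t=1,i=7
  [14] .###. => #  t=0,i=7
  [13] .##.# => .  t=0,i=0
  [12] .##.. => .  t=0,i=3
  [11] .#.## => #  t=1,i=5
  [10] .#.#. => #  t=2,i=6
  [9] .#..# => #  t=4,i=12
  [8] .#... => #  t=0,i=11
  [7] ..### => #  t=0,i=6
  [6] ..##. => #  t=0,i=15
  [5] ..#.# => .  t=1,i=4
  [4] ..#.. => #  t=2,i=1
  [3] ...## => #  t=0,i=14
  [2] ...#. => .  t=1,i=3
  [1] ....# => .  t=0,i=13
  [0] ..... => #  t=2,i=12
  bits 00110110001001111100111111011001 = 908578777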